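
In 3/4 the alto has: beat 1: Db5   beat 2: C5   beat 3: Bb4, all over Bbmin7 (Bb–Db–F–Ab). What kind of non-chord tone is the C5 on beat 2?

The harmony at that moment is Bb minor seventh chord (Bb, Db, F, Ab); C5 is not a chord tone.
It is approached by step down from Db5 and left by step down to Bb4.
Step in, step out in the same direction — a passing tone.

Passing tone.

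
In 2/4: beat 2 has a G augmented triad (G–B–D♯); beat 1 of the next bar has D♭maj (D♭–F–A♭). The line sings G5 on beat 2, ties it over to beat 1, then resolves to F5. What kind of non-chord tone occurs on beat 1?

Suspension.

The harmony at that moment is D♭ major triad (D♭, F, A♭); G5 is not a chord tone.
It is held over (the same pitch as the preceding G5) and left by step down to F5.
Held over from the previous chord and resolving down by step — a suspension.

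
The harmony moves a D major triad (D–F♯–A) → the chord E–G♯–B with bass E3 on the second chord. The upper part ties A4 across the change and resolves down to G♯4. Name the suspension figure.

4–3 suspension.

At the second chord the bass is E3. The suspended A4 lies a fourth above the bass; after resolving down by step to G♯4, the interval above the bass becomes a third.
Suspension figures are named by those two intervals: 4–3.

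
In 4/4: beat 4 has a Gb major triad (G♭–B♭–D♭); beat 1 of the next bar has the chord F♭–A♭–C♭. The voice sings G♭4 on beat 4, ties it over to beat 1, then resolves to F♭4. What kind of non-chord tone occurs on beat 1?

The harmony at that moment is F♭ major triad (F♭, A♭, C♭); G♭4 is not a chord tone.
It is held over (the same pitch as the preceding G♭4) and left by step down to F♭4.
Held over from the previous chord and resolving down by step — a suspension.

Suspension.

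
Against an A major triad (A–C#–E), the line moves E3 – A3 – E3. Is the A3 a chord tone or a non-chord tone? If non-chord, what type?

A major triad contains A, C#, E; A is the root, so it is a chord tone.

Chord tone (the root of A major triad).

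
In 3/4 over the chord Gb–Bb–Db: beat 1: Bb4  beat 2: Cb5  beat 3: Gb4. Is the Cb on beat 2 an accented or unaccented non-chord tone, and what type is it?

Unaccented escape tone.

The harmony at that moment is Gb major triad (Gb, Bb, Db); Cb5 is not a chord tone.
It is approached by step up from Bb4 and left by leap down to Gb4.
Step in, leap out — an escape tone.
It falls on a weak beat, so it is unaccented.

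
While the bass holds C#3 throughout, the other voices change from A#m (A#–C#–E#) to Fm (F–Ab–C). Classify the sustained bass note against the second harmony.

The harmony at that moment is F minor triad (F, Ab, C); C#3 is not a chord tone.
It is held over (the same pitch as the preceding C#3) and then sustained as the same pitch into the next harmony.
Sustained through a change of harmony — a pedal tone.

Pedal tone (pedal point).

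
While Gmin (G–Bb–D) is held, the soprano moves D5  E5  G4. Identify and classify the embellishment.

E5 is an escape tone.

The harmony at that moment is G minor triad (G, Bb, D); E5 is not a chord tone.
It is approached by step up from D5 and left by leap down to G4.
Step in, leap out — an escape tone.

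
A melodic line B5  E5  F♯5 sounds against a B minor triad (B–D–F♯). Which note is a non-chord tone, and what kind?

E5 is an appoggiatura.

The harmony at that moment is B minor triad (B, D, F♯); E5 is not a chord tone.
It is approached by leap down from B5 and left by step up to F♯5.
Leap in, step out — an appoggiatura.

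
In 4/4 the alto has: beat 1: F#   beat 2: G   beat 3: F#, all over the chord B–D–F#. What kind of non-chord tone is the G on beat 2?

Upper neighbor tone.

The harmony at that moment is B minor triad (B, D, F#); G is not a chord tone.
It is approached by step up from F# and left by step down to F#.
Step away and step back to the same note — a neighbor tone (upper neighbor).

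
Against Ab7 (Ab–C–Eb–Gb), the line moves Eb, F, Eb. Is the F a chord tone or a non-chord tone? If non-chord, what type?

The harmony at that moment is Ab dominant seventh chord (Ab, C, Eb, Gb); F is not a chord tone.
It is approached by step up from Eb and left by step down to Eb.
Step away and step back to the same note — a neighbor tone (upper neighbor).

Non-chord tone — a neighbor tone.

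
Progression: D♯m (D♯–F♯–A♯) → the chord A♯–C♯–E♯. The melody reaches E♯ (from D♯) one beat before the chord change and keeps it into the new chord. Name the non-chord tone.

The harmony at that moment is D♯ minor triad (D♯, F♯, A♯); E♯ is not a chord tone.
It is approached by step up from D♯ and then sustained as the same pitch into the next harmony.
Arriving early and becoming a chord tone when the harmony changes — an anticipation.

E♯ is an anticipation.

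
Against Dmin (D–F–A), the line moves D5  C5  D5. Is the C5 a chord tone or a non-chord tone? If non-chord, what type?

Non-chord tone — a neighbor tone.

The harmony at that moment is D minor triad (D, F, A); C5 is not a chord tone.
It is approached by step down from D5 and left by step up to D5.
Step away and step back to the same note — a neighbor tone (lower neighbor).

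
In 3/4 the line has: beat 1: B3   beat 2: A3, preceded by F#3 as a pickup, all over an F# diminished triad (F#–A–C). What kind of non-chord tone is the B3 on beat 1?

The harmony at that moment is F# diminished triad (F#, A, C); B3 is not a chord tone.
It is approached by leap up from F#3 and left by step down to A3.
Leap in, step out, metrically accented — an appoggiatura.

Appoggiatura.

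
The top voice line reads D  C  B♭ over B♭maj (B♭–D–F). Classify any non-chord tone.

The harmony at that moment is B♭ major triad (B♭, D, F); C is not a chord tone.
It is approached by step down from D and left by step down to B♭.
Step in, step out in the same direction — a passing tone.

C is a passing tone.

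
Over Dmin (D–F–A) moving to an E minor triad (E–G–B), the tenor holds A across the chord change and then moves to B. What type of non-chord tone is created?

The harmony at that moment is E minor triad (E, G, B); A is not a chord tone.
It is held over (the same pitch as the preceding A) and left by step up to B.
Held over from the previous chord and resolving up by step — a retardation.

A is a retardation.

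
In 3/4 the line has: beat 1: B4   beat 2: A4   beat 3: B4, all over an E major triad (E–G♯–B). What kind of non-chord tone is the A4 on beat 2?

The harmony at that moment is E major triad (E, G♯, B); A4 is not a chord tone.
It is approached by step down from B4 and left by step up to B4.
Step away and step back to the same note — a neighbor tone (lower neighbor).

Lower neighbor tone.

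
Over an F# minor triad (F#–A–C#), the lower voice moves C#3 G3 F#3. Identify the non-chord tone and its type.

The harmony at that moment is F# minor triad (F#, A, C#); G3 is not a chord tone.
It is approached by leap up from C#3 and left by step down to F#3.
Leap in, step out — an appoggiatura.

G3 is an appoggiatura.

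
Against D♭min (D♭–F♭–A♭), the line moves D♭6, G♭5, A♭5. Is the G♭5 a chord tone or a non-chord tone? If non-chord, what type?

Non-chord tone — an appoggiatura.

The harmony at that moment is D♭ minor triad (D♭, F♭, A♭); G♭5 is not a chord tone.
It is approached by leap down from D♭6 and left by step up to A♭5.
Leap in, step out — an appoggiatura.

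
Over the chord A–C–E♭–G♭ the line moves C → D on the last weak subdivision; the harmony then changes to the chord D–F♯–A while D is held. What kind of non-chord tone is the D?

D is an anticipation.

The harmony at that moment is A diminished seventh chord (A, C, E♭, G♭); D is not a chord tone.
It is approached by step up from C and then sustained as the same pitch into the next harmony.
Arriving early and becoming a chord tone when the harmony changes — an anticipation.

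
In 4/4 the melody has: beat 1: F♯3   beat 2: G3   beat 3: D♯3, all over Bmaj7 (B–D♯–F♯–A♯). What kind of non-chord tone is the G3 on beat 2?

Escape tone.

The harmony at that moment is B major seventh chord (B, D♯, F♯, A♯); G3 is not a chord tone.
It is approached by step up from F♯3 and left by leap down to D♯3.
Step in, leap out, on a weak beat — an escape tone.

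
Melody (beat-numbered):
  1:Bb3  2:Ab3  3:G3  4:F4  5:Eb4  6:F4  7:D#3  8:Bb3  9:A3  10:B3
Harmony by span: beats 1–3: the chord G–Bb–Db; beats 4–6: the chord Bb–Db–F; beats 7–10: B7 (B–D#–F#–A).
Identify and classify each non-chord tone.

The harmony at that moment is G diminished triad (G, Bb, Db); Ab3 is not a chord tone.
It is approached by step down from Bb3 and left by step down to G3.
Step in, step out in the same direction — a passing tone.
The harmony at that moment is Bb minor triad (Bb, Db, F); Eb4 is not a chord tone.
It is approached by step down from F4 and left by step up to F4.
Step away and step back to the same note — a neighbor tone (lower neighbor).
The harmony at that moment is B dominant seventh chord (B, D#, F#, A); Bb3 is not a chord tone.
It is approached by leap up from D#3 and left by step down to A3.
Leap in, step out — an appoggiatura.

Ab3 (beat 2) — passing tone; Eb4 (beat 5) — neighbor tone; Bb3 (beat 8) — appoggiatura.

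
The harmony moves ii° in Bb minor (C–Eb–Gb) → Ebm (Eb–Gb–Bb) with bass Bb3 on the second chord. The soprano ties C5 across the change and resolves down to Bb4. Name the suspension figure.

9–8 suspension.

At the second chord the bass is Bb3. The suspended C5 lies a ninth above the bass; after resolving down by step to Bb4, the interval above the bass becomes an octave.
Suspension figures are named by those two intervals: 9–8.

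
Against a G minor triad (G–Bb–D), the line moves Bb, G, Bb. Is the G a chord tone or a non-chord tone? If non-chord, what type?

Chord tone (the root of G minor triad).

G minor triad contains G, Bb, D; G is the root, so it is a chord tone.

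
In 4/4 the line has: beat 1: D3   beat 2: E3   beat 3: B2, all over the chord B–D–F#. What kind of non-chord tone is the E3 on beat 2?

The harmony at that moment is B minor triad (B, D, F#); E3 is not a chord tone.
It is approached by step up from D3 and left by leap down to B2.
Step in, leap out, on a weak beat — an escape tone.

Escape tone.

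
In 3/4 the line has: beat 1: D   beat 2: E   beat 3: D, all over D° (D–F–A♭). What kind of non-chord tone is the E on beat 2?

The harmony at that moment is D diminished triad (D, F, A♭); E is not a chord tone.
It is approached by step up from D and left by step down to D.
Step away and step back to the same note — a neighbor tone (upper neighbor).

Upper neighbor tone.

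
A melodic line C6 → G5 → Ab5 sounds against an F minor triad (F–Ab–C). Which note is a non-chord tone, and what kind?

G5 is an appoggiatura.

The harmony at that moment is F minor triad (F, Ab, C); G5 is not a chord tone.
It is approached by leap down from C6 and left by step up to Ab5.
Leap in, step out — an appoggiatura.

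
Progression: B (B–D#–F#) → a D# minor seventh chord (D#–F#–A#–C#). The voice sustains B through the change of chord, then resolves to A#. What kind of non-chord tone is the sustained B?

The harmony at that moment is D# minor seventh chord (D#, F#, A#, C#); B is not a chord tone.
It is held over (the same pitch as the preceding B) and left by step down to A#.
Held over from the previous chord and resolving down by step — a suspension.

B is a suspension.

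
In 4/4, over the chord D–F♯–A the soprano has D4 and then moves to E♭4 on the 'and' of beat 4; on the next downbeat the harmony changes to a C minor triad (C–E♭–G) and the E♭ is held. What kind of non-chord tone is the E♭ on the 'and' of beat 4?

The harmony at that moment is D major triad (D, F♯, A); E♭4 is not a chord tone.
It is approached by step up from D4 and then sustained as the same pitch into the next harmony.
Arriving early and becoming a chord tone when the harmony changes — an anticipation.

Anticipation.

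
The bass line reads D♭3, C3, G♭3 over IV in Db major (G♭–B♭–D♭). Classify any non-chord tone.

C3 is an escape tone.

The harmony at that moment is G♭ major triad (G♭, B♭, D♭); C3 is not a chord tone.
It is approached by step down from D♭3 and left by leap up to G♭3.
Step in, leap out — an escape tone.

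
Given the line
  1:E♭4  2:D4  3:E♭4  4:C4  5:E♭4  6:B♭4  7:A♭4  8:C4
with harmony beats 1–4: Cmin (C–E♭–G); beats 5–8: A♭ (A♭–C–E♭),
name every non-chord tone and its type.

D4 (beat 2) — neighbor tone; B♭4 (beat 6) — appoggiatura.

The harmony at that moment is C minor triad (C, E♭, G); D4 is not a chord tone.
It is approached by step down from E♭4 and left by step up to E♭4.
Step away and step back to the same note — a neighbor tone (lower neighbor).
The harmony at that moment is A♭ major triad (A♭, C, E♭); B♭4 is not a chord tone.
It is approached by leap up from E♭4 and left by step down to A♭4.
Leap in, step out — an appoggiatura.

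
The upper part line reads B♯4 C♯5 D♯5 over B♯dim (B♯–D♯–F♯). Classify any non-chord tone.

C♯5 is a passing tone.

The harmony at that moment is B♯ diminished triad (B♯, D♯, F♯); C♯5 is not a chord tone.
It is approached by step up from B♯4 and left by step up to D♯5.
Step in, step out in the same direction — a passing tone.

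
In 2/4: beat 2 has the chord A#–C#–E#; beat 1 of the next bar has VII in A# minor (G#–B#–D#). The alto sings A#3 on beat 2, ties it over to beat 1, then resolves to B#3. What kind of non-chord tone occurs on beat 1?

Retardation.

The harmony at that moment is G# major triad (G#, B#, D#); A#3 is not a chord tone.
It is held over (the same pitch as the preceding A#3) and left by step up to B#3.
Held over from the previous chord and resolving up by step — a retardation.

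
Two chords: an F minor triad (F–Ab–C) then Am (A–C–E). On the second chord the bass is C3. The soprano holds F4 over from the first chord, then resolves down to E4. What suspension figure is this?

At the second chord the bass is C3. The suspended F4 lies a fourth above the bass; after resolving down by step to E4, the interval above the bass becomes a third.
Suspension figures are named by those two intervals: 4–3.

4–3 suspension.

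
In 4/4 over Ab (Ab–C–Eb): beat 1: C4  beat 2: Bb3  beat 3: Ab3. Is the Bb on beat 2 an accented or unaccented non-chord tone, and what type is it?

Unaccented passing tone.

The harmony at that moment is Ab major triad (Ab, C, Eb); Bb3 is not a chord tone.
It is approached by step down from C4 and left by step down to Ab3.
Step in, step out in the same direction — a passing tone.
It falls on a weak beat, so it is unaccented.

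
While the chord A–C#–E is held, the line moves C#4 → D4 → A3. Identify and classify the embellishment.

D4 is an escape tone.

The harmony at that moment is A major triad (A, C#, E); D4 is not a chord tone.
It is approached by step up from C#4 and left by leap down to A3.
Step in, leap out — an escape tone.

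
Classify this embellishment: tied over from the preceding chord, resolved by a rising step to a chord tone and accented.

Approach: by preparation — the pitch is first a chord tone, then held (tied or repeated) while the harmony changes under it. Departure: up by step. Metric position: strong.
A prepared dissonance that resolves upward by step — a retardation. (The same figure resolving downward would be a suspension.)

Retardation.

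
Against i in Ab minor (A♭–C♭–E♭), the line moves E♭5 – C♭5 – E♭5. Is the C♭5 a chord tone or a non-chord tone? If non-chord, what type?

Ab minor triad contains A♭, C♭, E♭; C♭ is the third, so it is a chord tone.

Chord tone (the third of Ab minor triad).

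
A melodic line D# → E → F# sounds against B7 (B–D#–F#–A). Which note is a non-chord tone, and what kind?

The harmony at that moment is B dominant seventh chord (B, D#, F#, A); E is not a chord tone.
It is approached by step up from D# and left by step up to F#.
Step in, step out in the same direction — a passing tone.

E is a passing tone.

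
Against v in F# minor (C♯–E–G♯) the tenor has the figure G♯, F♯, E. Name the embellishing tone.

The harmony at that moment is C♯ minor triad (C♯, E, G♯); F♯ is not a chord tone.
It is approached by step down from G♯ and left by step down to E.
Step in, step out in the same direction — a passing tone.

F♯ is a passing tone.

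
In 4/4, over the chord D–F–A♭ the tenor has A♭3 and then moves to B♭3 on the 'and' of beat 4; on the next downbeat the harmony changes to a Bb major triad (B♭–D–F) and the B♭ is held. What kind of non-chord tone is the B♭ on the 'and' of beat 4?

Anticipation.

The harmony at that moment is D diminished triad (D, F, A♭); B♭3 is not a chord tone.
It is approached by step up from A♭3 and then sustained as the same pitch into the next harmony.
Arriving early and becoming a chord tone when the harmony changes — an anticipation.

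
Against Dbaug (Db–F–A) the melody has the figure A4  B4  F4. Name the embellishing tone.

B4 is an escape tone.

The harmony at that moment is Db augmented triad (Db, F, A); B4 is not a chord tone.
It is approached by step up from A4 and left by leap down to F4.
Step in, leap out — an escape tone.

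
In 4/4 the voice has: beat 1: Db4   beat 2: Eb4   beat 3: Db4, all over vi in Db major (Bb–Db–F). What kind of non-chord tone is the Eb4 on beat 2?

The harmony at that moment is Bb minor triad (Bb, Db, F); Eb4 is not a chord tone.
It is approached by step up from Db4 and left by step down to Db4.
Step away and step back to the same note — a neighbor tone (upper neighbor).

Upper neighbor tone.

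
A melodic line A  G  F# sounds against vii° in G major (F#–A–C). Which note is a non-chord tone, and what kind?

G is a passing tone.

The harmony at that moment is F# diminished triad (F#, A, C); G is not a chord tone.
It is approached by step down from A and left by step down to F#.
Step in, step out in the same direction — a passing tone.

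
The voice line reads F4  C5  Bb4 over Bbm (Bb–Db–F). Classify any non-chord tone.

The harmony at that moment is Bb minor triad (Bb, Db, F); C5 is not a chord tone.
It is approached by leap up from F4 and left by step down to Bb4.
Leap in, step out — an appoggiatura.

C5 is an appoggiatura.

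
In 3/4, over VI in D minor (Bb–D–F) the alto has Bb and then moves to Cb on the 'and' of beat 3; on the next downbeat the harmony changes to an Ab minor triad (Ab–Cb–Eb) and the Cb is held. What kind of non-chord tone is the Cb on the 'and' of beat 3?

The harmony at that moment is Bb major triad (Bb, D, F); Cb is not a chord tone.
It is approached by step up from Bb and then sustained as the same pitch into the next harmony.
Arriving early and becoming a chord tone when the harmony changes — an anticipation.

Anticipation.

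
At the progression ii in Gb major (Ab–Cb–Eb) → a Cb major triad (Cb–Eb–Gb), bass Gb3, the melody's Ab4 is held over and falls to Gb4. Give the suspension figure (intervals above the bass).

9–8 suspension.

At the second chord the bass is Gb3. The suspended Ab4 lies a ninth above the bass; after resolving down by step to Gb4, the interval above the bass becomes an octave.
Suspension figures are named by those two intervals: 9–8.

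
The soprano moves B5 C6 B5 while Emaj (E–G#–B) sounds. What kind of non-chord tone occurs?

The harmony at that moment is E major triad (E, G#, B); C6 is not a chord tone.
It is approached by step up from B5 and left by step down to B5.
Step away and step back to the same note — a neighbor tone (upper neighbor).

C6 is a neighbor tone.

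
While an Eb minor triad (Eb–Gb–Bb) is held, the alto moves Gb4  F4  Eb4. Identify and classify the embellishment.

F4 is a passing tone.

The harmony at that moment is Eb minor triad (Eb, Gb, Bb); F4 is not a chord tone.
It is approached by step down from Gb4 and left by step down to Eb4.
Step in, step out in the same direction — a passing tone.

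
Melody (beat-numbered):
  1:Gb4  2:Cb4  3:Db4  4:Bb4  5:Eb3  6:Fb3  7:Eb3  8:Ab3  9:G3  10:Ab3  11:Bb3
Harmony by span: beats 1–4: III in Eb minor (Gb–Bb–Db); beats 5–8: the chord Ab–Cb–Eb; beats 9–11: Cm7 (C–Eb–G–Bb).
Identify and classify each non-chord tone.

The harmony at that moment is Gb major triad (Gb, Bb, Db); Cb4 is not a chord tone.
It is approached by leap down from Gb4 and left by step up to Db4.
Leap in, step out — an appoggiatura.
The harmony at that moment is Ab minor triad (Ab, Cb, Eb); Fb3 is not a chord tone.
It is approached by step up from Eb3 and left by step down to Eb3.
Step away and step back to the same note — a neighbor tone (upper neighbor).
The harmony at that moment is C minor seventh chord (C, Eb, G, Bb); Ab3 is not a chord tone.
It is approached by step up from G3 and left by step up to Bb3.
Step in, step out in the same direction — a passing tone.

Cb4 (beat 2) — appoggiatura; Fb3 (beat 6) — neighbor tone; Ab3 (beat 10) — passing tone.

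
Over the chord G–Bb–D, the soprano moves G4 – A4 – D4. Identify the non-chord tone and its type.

The harmony at that moment is G minor triad (G, Bb, D); A4 is not a chord tone.
It is approached by step up from G4 and left by leap down to D4.
Step in, leap out — an escape tone.

A4 is an escape tone.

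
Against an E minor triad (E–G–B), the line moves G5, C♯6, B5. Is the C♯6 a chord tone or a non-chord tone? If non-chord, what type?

The harmony at that moment is E minor triad (E, G, B); C♯6 is not a chord tone.
It is approached by leap up from G5 and left by step down to B5.
Leap in, step out — an appoggiatura.

Non-chord tone — an appoggiatura.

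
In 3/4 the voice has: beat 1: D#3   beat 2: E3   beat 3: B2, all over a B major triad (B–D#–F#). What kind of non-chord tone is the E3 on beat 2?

The harmony at that moment is B major triad (B, D#, F#); E3 is not a chord tone.
It is approached by step up from D#3 and left by leap down to B2.
Step in, leap out, on a weak beat — an escape tone.

Escape tone.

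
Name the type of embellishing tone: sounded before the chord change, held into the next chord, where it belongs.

Approach: ahead of the chord change (typically by step), so it is dissonant against the current harmony. Departure: none — the same pitch is restated or held and is a chord tone of the new harmony.
Dissonant first, consonant once the harmony catches up: the note simply arrives early — an anticipation. (The reverse timing, consonant first and dissonant after the change, would be a suspension or retardation.)

Anticipation.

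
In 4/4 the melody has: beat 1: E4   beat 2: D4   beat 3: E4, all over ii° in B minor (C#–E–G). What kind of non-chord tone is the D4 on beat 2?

The harmony at that moment is C# diminished triad (C#, E, G); D4 is not a chord tone.
It is approached by step down from E4 and left by step up to E4.
Step away and step back to the same note — a neighbor tone (lower neighbor).

Lower neighbor tone.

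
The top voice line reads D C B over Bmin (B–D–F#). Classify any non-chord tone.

The harmony at that moment is B minor triad (B, D, F#); C is not a chord tone.
It is approached by step down from D and left by step down to B.
Step in, step out in the same direction — a passing tone.

C is a passing tone.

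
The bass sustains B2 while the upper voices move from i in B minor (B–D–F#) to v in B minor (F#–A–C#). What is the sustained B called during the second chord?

Pedal tone (pedal point).

The harmony at that moment is F# minor triad (F#, A, C#); B2 is not a chord tone.
It is held over (the same pitch as the preceding B2) and then sustained as the same pitch into the next harmony.
Sustained through a change of harmony — a pedal tone.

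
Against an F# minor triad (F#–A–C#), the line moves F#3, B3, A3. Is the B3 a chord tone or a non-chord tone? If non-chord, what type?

Non-chord tone — an appoggiatura.

The harmony at that moment is F# minor triad (F#, A, C#); B3 is not a chord tone.
It is approached by leap up from F#3 and left by step down to A3.
Leap in, step out — an appoggiatura.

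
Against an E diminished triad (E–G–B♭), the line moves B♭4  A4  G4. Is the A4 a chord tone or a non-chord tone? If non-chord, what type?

Non-chord tone — a passing tone.

The harmony at that moment is E diminished triad (E, G, B♭); A4 is not a chord tone.
It is approached by step down from B♭4 and left by step down to G4.
Step in, step out in the same direction — a passing tone.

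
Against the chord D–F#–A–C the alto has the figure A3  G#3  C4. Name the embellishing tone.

The harmony at that moment is D dominant seventh chord (D, F#, A, C); G#3 is not a chord tone.
It is approached by step down from A3 and left by leap up to C4.
Step in, leap out — an escape tone.

G#3 is an escape tone.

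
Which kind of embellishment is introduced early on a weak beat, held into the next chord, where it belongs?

Anticipation.

Approach: ahead of the chord change (typically by step), so it is dissonant against the current harmony. Departure: none — the same pitch is restated or held and is a chord tone of the new harmony.
Dissonant first, consonant once the harmony catches up: the note simply arrives early — an anticipation. (The reverse timing, consonant first and dissonant after the change, would be a suspension or retardation.)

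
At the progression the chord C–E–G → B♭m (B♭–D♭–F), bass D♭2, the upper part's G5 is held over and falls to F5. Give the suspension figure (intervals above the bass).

4–3 suspension.

At the second chord the bass is D♭2. The suspended G5 lies a fourth above the bass; after resolving down by step to F5, the interval above the bass becomes a third.
Suspension figures are named by those two intervals: 4–3.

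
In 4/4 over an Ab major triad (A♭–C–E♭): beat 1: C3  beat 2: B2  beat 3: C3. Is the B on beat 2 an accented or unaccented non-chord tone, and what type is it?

Unaccented neighbor tone.

The harmony at that moment is A♭ major triad (A♭, C, E♭); B2 is not a chord tone.
It is approached by step down from C3 and left by step up to C3.
Step away and step back to the same note — a neighbor tone (lower neighbor).
It falls on a weak beat, so it is unaccented.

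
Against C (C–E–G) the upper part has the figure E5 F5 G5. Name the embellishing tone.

The harmony at that moment is C major triad (C, E, G); F5 is not a chord tone.
It is approached by step up from E5 and left by step up to G5.
Step in, step out in the same direction — a passing tone.

F5 is a passing tone.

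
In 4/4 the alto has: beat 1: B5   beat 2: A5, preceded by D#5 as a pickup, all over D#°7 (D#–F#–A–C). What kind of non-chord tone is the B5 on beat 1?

The harmony at that moment is D# diminished seventh chord (D#, F#, A, C); B5 is not a chord tone.
It is approached by leap up from D#5 and left by step down to A5.
Leap in, step out, metrically accented — an appoggiatura.

Appoggiatura.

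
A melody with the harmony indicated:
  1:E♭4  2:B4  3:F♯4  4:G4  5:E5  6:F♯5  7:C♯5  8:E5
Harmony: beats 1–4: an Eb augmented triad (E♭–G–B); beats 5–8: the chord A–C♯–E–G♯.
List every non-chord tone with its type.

The harmony at that moment is E♭ augmented triad (E♭, G, B); F♯4 is not a chord tone.
It is approached by leap down from B4 and left by step up to G4.
Leap in, step out — an appoggiatura.
The harmony at that moment is A major seventh chord (A, C♯, E, G♯); F♯5 is not a chord tone.
It is approached by step up from E5 and left by leap down to C♯5.
Step in, leap out — an escape tone.

F♯4 (beat 3) — appoggiatura; F♯5 (beat 6) — escape tone.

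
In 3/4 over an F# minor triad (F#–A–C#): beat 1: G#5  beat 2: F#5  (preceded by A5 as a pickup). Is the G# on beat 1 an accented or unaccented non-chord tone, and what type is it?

The harmony at that moment is F# minor triad (F#, A, C#); G#5 is not a chord tone.
It is approached by step down from A5 and left by step down to F#5.
Step in, step out in the same direction — a passing tone.
It falls on the downbeat, so it is accented.

Accented passing tone.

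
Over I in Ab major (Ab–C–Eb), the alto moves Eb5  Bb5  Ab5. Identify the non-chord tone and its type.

Bb5 is an appoggiatura.

The harmony at that moment is Ab major triad (Ab, C, Eb); Bb5 is not a chord tone.
It is approached by leap up from Eb5 and left by step down to Ab5.
Leap in, step out — an appoggiatura.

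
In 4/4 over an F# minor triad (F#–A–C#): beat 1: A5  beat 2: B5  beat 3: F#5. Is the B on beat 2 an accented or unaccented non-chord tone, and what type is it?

Unaccented escape tone.

The harmony at that moment is F# minor triad (F#, A, C#); B5 is not a chord tone.
It is approached by step up from A5 and left by leap down to F#5.
Step in, leap out — an escape tone.
It falls on a weak beat, so it is unaccented.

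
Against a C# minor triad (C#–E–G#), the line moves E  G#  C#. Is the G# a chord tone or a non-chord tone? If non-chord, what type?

C# minor triad contains C#, E, G#; G# is the fifth, so it is a chord tone.

Chord tone (the fifth of C# minor triad).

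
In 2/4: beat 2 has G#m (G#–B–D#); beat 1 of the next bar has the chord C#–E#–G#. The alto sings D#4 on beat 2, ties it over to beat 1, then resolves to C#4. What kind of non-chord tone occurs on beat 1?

The harmony at that moment is C# major triad (C#, E#, G#); D#4 is not a chord tone.
It is held over (the same pitch as the preceding D#4) and left by step down to C#4.
Held over from the previous chord and resolving down by step — a suspension.

Suspension.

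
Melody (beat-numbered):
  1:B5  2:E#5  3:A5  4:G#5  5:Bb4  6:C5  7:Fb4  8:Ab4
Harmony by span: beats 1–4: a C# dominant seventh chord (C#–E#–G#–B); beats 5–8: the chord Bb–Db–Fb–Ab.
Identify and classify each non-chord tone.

A5 (beat 3) — appoggiatura; C5 (beat 6) — escape tone.

The harmony at that moment is C# dominant seventh chord (C#, E#, G#, B); A5 is not a chord tone.
It is approached by leap up from E#5 and left by step down to G#5.
Leap in, step out — an appoggiatura.
The harmony at that moment is Bb half-diminished seventh chord (Bb, Db, Fb, Ab); C5 is not a chord tone.
It is approached by step up from Bb4 and left by leap down to Fb4.
Step in, leap out — an escape tone.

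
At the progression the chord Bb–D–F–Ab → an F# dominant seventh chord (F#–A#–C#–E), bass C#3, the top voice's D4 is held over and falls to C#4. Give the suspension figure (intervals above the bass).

9–8 suspension.

At the second chord the bass is C#3. The suspended D4 lies a ninth above the bass; after resolving down by step to C#4, the interval above the bass becomes an octave.
Suspension figures are named by those two intervals: 9–8.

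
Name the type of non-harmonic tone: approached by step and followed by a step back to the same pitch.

Approach: by step. Departure: by step in the opposite direction, back to the starting pitch.
Stepwise on both sides but reversing to return to the same chord tone — a neighbor tone. (Had it continued onward in the same direction it would be a passing tone instead.)

Neighbor tone.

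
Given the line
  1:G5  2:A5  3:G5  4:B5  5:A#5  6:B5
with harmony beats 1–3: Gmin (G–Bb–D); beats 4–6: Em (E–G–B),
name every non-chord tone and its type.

A5 (beat 2) — neighbor tone; A#5 (beat 5) — neighbor tone.

The harmony at that moment is G minor triad (G, Bb, D); A5 is not a chord tone.
It is approached by step up from G5 and left by step down to G5.
Step away and step back to the same note — a neighbor tone (upper neighbor).
The harmony at that moment is E minor triad (E, G, B); A#5 is not a chord tone.
It is approached by step down from B5 and left by step up to B5.
Step away and step back to the same note — a neighbor tone (lower neighbor).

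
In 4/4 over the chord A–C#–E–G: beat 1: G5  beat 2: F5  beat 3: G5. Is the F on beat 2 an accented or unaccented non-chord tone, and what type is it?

The harmony at that moment is A dominant seventh chord (A, C#, E, G); F5 is not a chord tone.
It is approached by step down from G5 and left by step up to G5.
Step away and step back to the same note — a neighbor tone (lower neighbor).
It falls on a weak beat, so it is unaccented.

Unaccented neighbor tone.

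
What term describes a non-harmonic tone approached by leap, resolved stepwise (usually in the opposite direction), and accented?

Appoggiatura.

Approach: by leap. Departure: by step. Metric position: strong.
Leap in, step out, in a metrically strong position — an appoggiatura. (It is the mirror image of the escape tone, which steps in and leaps out from a weak position.)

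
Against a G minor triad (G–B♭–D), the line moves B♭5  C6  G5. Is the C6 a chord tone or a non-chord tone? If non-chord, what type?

The harmony at that moment is G minor triad (G, B♭, D); C6 is not a chord tone.
It is approached by step up from B♭5 and left by leap down to G5.
Step in, leap out — an escape tone.

Non-chord tone — an escape tone.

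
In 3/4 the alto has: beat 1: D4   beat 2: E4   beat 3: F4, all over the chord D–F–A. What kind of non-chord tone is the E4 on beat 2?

The harmony at that moment is D minor triad (D, F, A); E4 is not a chord tone.
It is approached by step up from D4 and left by step up to F4.
Step in, step out in the same direction — a passing tone.

Passing tone.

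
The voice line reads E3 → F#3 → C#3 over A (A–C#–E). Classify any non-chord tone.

The harmony at that moment is A major triad (A, C#, E); F#3 is not a chord tone.
It is approached by step up from E3 and left by leap down to C#3.
Step in, leap out — an escape tone.

F#3 is an escape tone.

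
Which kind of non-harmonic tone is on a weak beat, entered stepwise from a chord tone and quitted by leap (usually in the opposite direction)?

Approach: by step. Departure: by leap. Metric position: weak.
Step in, leap out, from a weak position — an escape tone (échappée). (It is the mirror image of the appoggiatura, which leaps in and steps out on a strong beat.)

Escape tone.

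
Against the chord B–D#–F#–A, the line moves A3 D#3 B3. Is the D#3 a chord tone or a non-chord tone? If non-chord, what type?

Chord tone (the third of B dominant seventh chord).

B dominant seventh chord contains B, D#, F#, A; D# is the third, so it is a chord tone.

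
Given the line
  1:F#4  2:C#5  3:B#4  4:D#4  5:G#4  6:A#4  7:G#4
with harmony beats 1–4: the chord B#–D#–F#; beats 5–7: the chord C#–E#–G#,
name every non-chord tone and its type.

The harmony at that moment is B# diminished triad (B#, D#, F#); C#5 is not a chord tone.
It is approached by leap up from F#4 and left by step down to B#4.
Leap in, step out — an appoggiatura.
The harmony at that moment is C# major triad (C#, E#, G#); A#4 is not a chord tone.
It is approached by step up from G#4 and left by step down to G#4.
Step away and step back to the same note — a neighbor tone (upper neighbor).

C#5 (beat 2) — appoggiatura; A#4 (beat 6) — neighbor tone.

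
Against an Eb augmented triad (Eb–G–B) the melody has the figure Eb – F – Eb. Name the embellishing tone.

The harmony at that moment is Eb augmented triad (Eb, G, B); F is not a chord tone.
It is approached by step up from Eb and left by step down to Eb.
Step away and step back to the same note — a neighbor tone (upper neighbor).

F is a neighbor tone.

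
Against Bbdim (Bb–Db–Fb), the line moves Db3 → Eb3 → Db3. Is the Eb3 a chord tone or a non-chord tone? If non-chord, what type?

Non-chord tone — a neighbor tone.

The harmony at that moment is Bb diminished triad (Bb, Db, Fb); Eb3 is not a chord tone.
It is approached by step up from Db3 and left by step down to Db3.
Step away and step back to the same note — a neighbor tone (upper neighbor).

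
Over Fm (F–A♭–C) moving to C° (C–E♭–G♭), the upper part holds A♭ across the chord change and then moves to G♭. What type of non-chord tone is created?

A♭ is a suspension.

The harmony at that moment is C diminished triad (C, E♭, G♭); A♭ is not a chord tone.
It is held over (the same pitch as the preceding A♭) and left by step down to G♭.
Held over from the previous chord and resolving down by step — a suspension.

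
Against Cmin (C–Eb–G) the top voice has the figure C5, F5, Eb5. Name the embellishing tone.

F5 is an appoggiatura.

The harmony at that moment is C minor triad (C, Eb, G); F5 is not a chord tone.
It is approached by leap up from C5 and left by step down to Eb5.
Leap in, step out — an appoggiatura.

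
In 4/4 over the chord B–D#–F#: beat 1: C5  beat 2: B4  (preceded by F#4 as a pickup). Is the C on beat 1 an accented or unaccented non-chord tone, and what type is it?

Accented appoggiatura.

The harmony at that moment is B major triad (B, D#, F#); C5 is not a chord tone.
It is approached by leap up from F#4 and left by step down to B4.
Leap in, step out — an appoggiatura.
It falls on the downbeat, so it is accented.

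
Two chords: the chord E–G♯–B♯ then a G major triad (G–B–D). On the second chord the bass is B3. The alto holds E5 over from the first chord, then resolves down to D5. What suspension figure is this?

4–3 suspension.

At the second chord the bass is B3. The suspended E5 lies a fourth above the bass; after resolving down by step to D5, the interval above the bass becomes a third.
Suspension figures are named by those two intervals: 4–3.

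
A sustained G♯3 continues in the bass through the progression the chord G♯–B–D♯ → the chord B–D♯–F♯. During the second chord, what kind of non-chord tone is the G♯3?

Pedal tone (pedal point).

The harmony at that moment is B major triad (B, D♯, F♯); G♯3 is not a chord tone.
It is held over (the same pitch as the preceding G♯3) and then sustained as the same pitch into the next harmony.
Sustained through a change of harmony — a pedal tone.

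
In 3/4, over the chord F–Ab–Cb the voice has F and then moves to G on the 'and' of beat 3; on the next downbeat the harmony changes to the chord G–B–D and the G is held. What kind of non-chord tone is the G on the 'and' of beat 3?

Anticipation.

The harmony at that moment is F diminished triad (F, Ab, Cb); G is not a chord tone.
It is approached by step up from F and then sustained as the same pitch into the next harmony.
Arriving early and becoming a chord tone when the harmony changes — an anticipation.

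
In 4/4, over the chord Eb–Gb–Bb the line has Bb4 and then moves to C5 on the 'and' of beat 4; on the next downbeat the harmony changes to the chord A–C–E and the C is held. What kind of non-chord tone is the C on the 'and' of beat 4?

Anticipation.

The harmony at that moment is Eb minor triad (Eb, Gb, Bb); C5 is not a chord tone.
It is approached by step up from Bb4 and then sustained as the same pitch into the next harmony.
Arriving early and becoming a chord tone when the harmony changes — an anticipation.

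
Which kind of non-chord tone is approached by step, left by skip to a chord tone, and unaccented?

Escape tone.

Approach: by step. Departure: by leap. Metric position: weak.
Step in, leap out, from a weak position — an escape tone (échappée). (It is the mirror image of the appoggiatura, which leaps in and steps out on a strong beat.)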